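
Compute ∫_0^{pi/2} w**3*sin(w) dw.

-6 + 3*pi**2/4

Integrate by parts 3 times (u = w^3, dv = sin(w) dw).
An antiderivative is F(w) = -w**3*cos(w) + 3*w**2*sin(w) + 6*w*cos(w) - 6*sin(w).
Then F(pi/2) - F(0) = (-6 + 3*pi**2/4) - (0) = -6 + 3*pi**2/4.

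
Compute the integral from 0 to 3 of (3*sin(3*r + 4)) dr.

Let u = 3*r + 4, so du = 3 dr. When r = 0, u = 4; when r = 3, u = 13.
The integral becomes ∫ sin(u) du from 4 to 13, with antiderivative -cos(u).
Back in r: F(r) = -cos(3*r + 4).
Then F(3) - F(0) = (-cos(13)) - (-cos(4)) = -cos(13) + cos(4).

-cos(13) + cos(4)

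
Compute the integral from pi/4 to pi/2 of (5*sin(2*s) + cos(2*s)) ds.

An antiderivative is F(s) = sin(2*s)/2 - 5*cos(2*s)/2.
Then F(pi/2) - F(pi/4) = (5/2) - (1/2) = 2.

2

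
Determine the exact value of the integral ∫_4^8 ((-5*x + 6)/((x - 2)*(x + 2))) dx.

Factor the denominator: x**2 - 4 = (x + 2)(x - 2).
Partial fractions: (-5*x + 6)/((x - 2)*(x + 2)) = -4/(x + 2) - 1/(x - 2).
An antiderivative is F(x) = -log(x - 2) - 4*log(x + 2).
Then F(8) - F(4) = (-4*log(5) - 5*log(2) - log(3)) - (-4*log(3) - 5*log(2)) = -4*log(5) + 3*log(3).

-4*log(5) + 3*log(3)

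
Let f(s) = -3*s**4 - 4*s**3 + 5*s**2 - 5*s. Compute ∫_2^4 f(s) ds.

-11578/15

By the power rule, an antiderivative is F(s) = -3*s**5/5 - s**4 + 5*s**3/3 - 5*s**2/2.
Then F(4) - F(2) = (-12056/15) - (-478/15) = -11578/15.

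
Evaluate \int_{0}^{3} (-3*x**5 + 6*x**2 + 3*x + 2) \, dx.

-291

By the power rule, an antiderivative is F(x) = -x**6/2 + 2*x**3 + 3*x**2/2 + 2*x.
Then F(3) - F(0) = (-291) - (0) = -291.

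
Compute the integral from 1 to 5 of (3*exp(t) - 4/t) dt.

-3*exp(1) - 4*log(5) + 3*exp(5)

An antiderivative is F(t) = 3*exp(t) - 4*log(t).
Then F(5) - F(1) = (-4*log(5) + 3*exp(5)) - (3*exp(1)) = -3*exp(1) - 4*log(5) + 3*exp(5).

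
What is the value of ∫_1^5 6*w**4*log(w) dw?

Integrate by parts once (u = ln w, dv = 6*w**4 dw).
An antiderivative is F(w) = 6*w**5*(5*log(w) - 1)/25.
Then F(5) - F(1) = (-750 + 3750*log(5)) - (-6/25) = -18744/25 + 3750*log(5).

-18744/25 + 3750*log(5)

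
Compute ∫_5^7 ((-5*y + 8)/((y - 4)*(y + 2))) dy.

-8*log(3) + 3*log(7)

Factor the denominator: y**2 - 2*y - 8 = (y + 2)(y - 4).
Partial fractions: (-5*y + 8)/((y - 4)*(y + 2)) = -3/(y + 2) - 2/(y - 4).
An antiderivative is F(y) = -2*log(y - 4) - 3*log(y + 2).
Then F(7) - F(5) = (-8*log(3)) - (-3*log(7)) = -8*log(3) + 3*log(7).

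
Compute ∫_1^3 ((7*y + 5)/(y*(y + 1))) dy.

Factor the denominator: y**2 + y = (y + 1)y.
Partial fractions: (7*y + 5)/(y*(y + 1)) = 2/(y + 1) + 5/y.
An antiderivative is F(y) = 5*log(y) + 2*log(y + 1).
Then F(3) - F(1) = (4*log(2) + 5*log(3)) - (log(4)) = 2*log(2) + 5*log(3).

2*log(2) + 5*log(3)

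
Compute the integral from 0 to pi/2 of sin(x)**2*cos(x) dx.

1/3

Let u = sin(x), so du = cos(x) dx. When x = 0, u = 0; when x = pi/2, u = 1.
The integral becomes ∫ u**2 du from 0 to 1, with antiderivative u**3/3.
Back in x: F(x) = sin(x)**3/3.
Then F(pi/2) - F(0) = (1/3) - (0) = 1/3.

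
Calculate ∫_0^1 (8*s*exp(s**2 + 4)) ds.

Let u = s**2 + 4, so du = 2*s ds. When s = 0, u = 4; when s = 1, u = 5.
The integral becomes 4·∫ exp(u) du from 4 to 5, with antiderivative 4*exp(u).
Back in s: F(s) = 4*exp(s**2 + 4).
Then F(1) - F(0) = (4*exp(5)) - (4*exp(4)) = -4*(1 - exp(1))*exp(4).

-4*(1 - exp(1))*exp(4)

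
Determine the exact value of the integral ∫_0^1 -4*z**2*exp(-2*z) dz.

Integrate by parts twice (u = z^2, dv = -4*exp(-2*z) dz).
An antiderivative is F(z) = (2*z**2 + 2*z + 1)*exp(-2*z).
Then F(1) - F(0) = (5*exp(-2)) - (1) = -1 + 5*exp(-2).

-1 + 5*exp(-2)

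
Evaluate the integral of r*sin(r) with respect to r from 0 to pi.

pi

Integrate by parts once (u = r, dv = sin(r) dr).
An antiderivative is F(r) = -r*cos(r) + sin(r).
Then F(pi) - F(0) = (pi) - (0) = pi.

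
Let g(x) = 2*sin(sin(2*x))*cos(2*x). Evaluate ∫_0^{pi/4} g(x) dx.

1 - cos(1)

Let u = sin(2*x), so du = 2*cos(2*x) dx. When x = 0, u = 0; when x = pi/4, u = 1.
The integral becomes ∫ sin(u) du from 0 to 1, with antiderivative -cos(u).
Back in x: F(x) = -cos(sin(2*x)).
Then F(pi/4) - F(0) = (-cos(1)) - (-1) = 1 - cos(1).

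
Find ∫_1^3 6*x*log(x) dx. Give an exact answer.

Integrate by parts once (u = ln x, dv = 6*x dx).
An antiderivative is F(x) = 3*x**2*(2*log(x) - 1)/2.
Then F(3) - F(1) = (-27/2 + 27*log(3)) - (-3/2) = -12 + 27*log(3).

-12 + 27*log(3)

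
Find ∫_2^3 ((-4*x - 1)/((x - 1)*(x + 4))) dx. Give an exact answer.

Factor the denominator: x**2 + 3*x - 4 = (x + 4)(x - 1).
Partial fractions: (-4*x - 1)/((x - 1)*(x + 4)) = -3/(x + 4) - 1/(x - 1).
An antiderivative is F(x) = -log(x - 1) - 3*log(x + 4).
Then F(3) - F(2) = (-3*log(7) - log(2)) - (-3*log(3) - 3*log(2)) = -3*log(7) + 2*log(2) + 3*log(3).

-3*log(7) + 2*log(2) + 3*log(3)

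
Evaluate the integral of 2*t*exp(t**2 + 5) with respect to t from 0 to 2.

Let u = t**2 + 5, so du = 2*t dt. When t = 0, u = 5; when t = 2, u = 9.
The integral becomes ∫ exp(u) du from 5 to 9, with antiderivative exp(u).
Back in t: F(t) = exp(t**2 + 5).
Then F(2) - F(0) = (exp(9)) - (exp(5)) = -exp(5) + exp(9).

-exp(5) + exp(9)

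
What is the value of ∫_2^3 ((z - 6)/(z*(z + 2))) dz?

Factor the denominator: z**2 + 2*z = (z + 2)z.
Partial fractions: (z - 6)/(z*(z + 2)) = 4/(z + 2) - 3/z.
An antiderivative is F(z) = -3*log(z) + 4*log(z + 2).
Then F(3) - F(2) = (-3*log(3) + 4*log(5)) - (log(32)) = -5*log(2) - 3*log(3) + 4*log(5).

-5*log(2) - 3*log(3) + 4*log(5)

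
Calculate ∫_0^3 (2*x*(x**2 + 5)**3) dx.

37791/4

Let u = x**2 + 5, so du = 2*x dx. When x = 0, u = 5; when x = 3, u = 14.
The integral becomes ∫ u**3 du from 5 to 14, with antiderivative u**4/4.
Back in x: F(x) = (x**2 + 5)**4/4.
Then F(3) - F(0) = (9604) - (625/4) = 37791/4.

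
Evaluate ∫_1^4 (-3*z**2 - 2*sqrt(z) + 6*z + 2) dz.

-64/3

By the power rule, an antiderivative is F(z) = -4*z**(3/2)/3 - z**3 + 3*z**2 + 2*z.
Then F(4) - F(1) = (-56/3) - (8/3) = -64/3.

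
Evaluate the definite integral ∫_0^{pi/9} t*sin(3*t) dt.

Integrate by parts once (u = t, dv = sin(3*t) dt).
An antiderivative is F(t) = -t*cos(3*t)/3 + sin(3*t)/9.
Then F(pi/9) - F(0) = (-pi/54 + sqrt(3)/18) - (0) = -pi/54 + sqrt(3)/18.

-pi/54 + sqrt(3)/18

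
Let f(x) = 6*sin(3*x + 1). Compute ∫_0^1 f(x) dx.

2*cos(1) - 2*cos(4)

Let u = 3*x + 1, so du = 3 dx. When x = 0, u = 1; when x = 1, u = 4.
The integral becomes 2·∫ sin(u) du from 1 to 4, with antiderivative -2*cos(u).
Back in x: F(x) = -2*cos(3*x + 1).
Then F(1) - F(0) = (-2*cos(4)) - (-2*cos(1)) = 2*cos(1) - 2*cos(4).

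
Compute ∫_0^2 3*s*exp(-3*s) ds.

(-7 + exp(6))*exp(-6)/3

Integrate by parts once (u = s, dv = 3*exp(-3*s) ds).
An antiderivative is F(s) = (-3*s - 1)*exp(-3*s)/3.
Then F(2) - F(0) = (-7*exp(-6)/3) - (-1/3) = (-7 + exp(6))*exp(-6)/3.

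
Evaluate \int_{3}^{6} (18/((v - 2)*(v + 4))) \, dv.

-3*log(5) + 3*log(2) + 3*log(7)

Factor the denominator: v**2 + 2*v - 8 = (v + 4)(v - 2).
Partial fractions: 18/((v - 2)*(v + 4)) = -3/(v + 4) + 3/(v - 2).
An antiderivative is F(v) = 3*log(v - 2) - 3*log(v + 4).
Then F(6) - F(3) = (-3*log(5) + 3*log(2)) - (-3*log(7)) = -3*log(5) + 3*log(2) + 3*log(7).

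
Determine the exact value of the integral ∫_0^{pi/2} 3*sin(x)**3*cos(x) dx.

3/4

Let u = sin(x), so du = cos(x) dx. When x = 0, u = 0; when x = pi/2, u = 1.
The integral becomes 3·∫ u**3 du from 0 to 1, with antiderivative 3*u**4/4.
Back in x: F(x) = 3*sin(x)**4/4.
Then F(pi/2) - F(0) = (3/4) - (0) = 3/4.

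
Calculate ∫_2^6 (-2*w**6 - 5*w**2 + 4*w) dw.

By the power rule, an antiderivative is F(w) = -2*w**7/7 - 5*w**3/3 + 2*w**2.
Then F(6) - F(2) = (-561888/7) - (-880/21) = -1684784/21.

-1684784/21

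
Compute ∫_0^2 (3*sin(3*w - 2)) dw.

cos(2) - cos(4)

Let u = 3*w - 2, so du = 3 dw. When w = 0, u = -2; when w = 2, u = 4.
The integral becomes ∫ sin(u) du from -2 to 4, with antiderivative -cos(u).
Back in w: F(w) = -cos(3*w - 2).
Then F(2) - F(0) = (-cos(4)) - (-cos(2)) = cos(2) - cos(4).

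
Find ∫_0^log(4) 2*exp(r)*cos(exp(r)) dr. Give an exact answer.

Let u = exp(r), so du = exp(r) dr. When r = 0, u = 1; when r = log(4), u = 4.
The integral becomes 2·∫ cos(u) du from 1 to 4, with antiderivative 2*sin(u).
Back in r: F(r) = 2*sin(exp(r)).
Then F(log(4)) - F(0) = (2*sin(4)) - (2*sin(1)) = -2*sin(1) + 2*sin(4).

-2*sin(1) + 2*sin(4)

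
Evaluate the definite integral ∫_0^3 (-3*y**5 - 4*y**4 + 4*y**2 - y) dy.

-2637/5

By the power rule, an antiderivative is F(y) = -y**6/2 - 4*y**5/5 + 4*y**3/3 - y**2/2.
Then F(3) - F(0) = (-2637/5) - (0) = -2637/5.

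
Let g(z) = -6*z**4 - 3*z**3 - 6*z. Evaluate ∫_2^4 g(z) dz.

By the power rule, an antiderivative is F(z) = -6*z**5/5 - 3*z**4/4 - 3*z**2.
Then F(4) - F(2) = (-7344/5) - (-312/5) = -7032/5.

-7032/5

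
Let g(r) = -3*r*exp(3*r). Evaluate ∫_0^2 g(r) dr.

Integrate by parts once (u = r, dv = -3*exp(3*r) dr).
An antiderivative is F(r) = (-3*r + 1)*exp(3*r)/3.
Then F(2) - F(0) = (-5*exp(6)/3) - (1/3) = -5*exp(6)/3 - 1/3.

-5*exp(6)/3 - 1/3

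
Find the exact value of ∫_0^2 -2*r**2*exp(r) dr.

4 - 4*exp(2)

Integrate by parts twice (u = r^2, dv = -2*exp(r) dr).
An antiderivative is F(r) = (-2*r**2 + 4*r - 4)*exp(r).
Then F(2) - F(0) = (-4*exp(2)) - (-4) = 4 - 4*exp(2).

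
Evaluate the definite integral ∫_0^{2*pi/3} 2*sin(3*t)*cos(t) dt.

Use the identity sin(3*t)cos(t) = [sin(4*t) + sin(2*t)]/2.
An antiderivative is F(t) = -cos(2*t)/2 - cos(4*t)/4.
Then F(2*pi/3) - F(0) = (3/8) - (-3/4) = 9/8.

9/8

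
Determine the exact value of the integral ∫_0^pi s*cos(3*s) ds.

Integrate by parts once (u = s, dv = cos(3*s) ds).
An antiderivative is F(s) = s*sin(3*s)/3 + cos(3*s)/9.
Then F(pi) - F(0) = (-1/9) - (1/9) = -2/9.

-2/9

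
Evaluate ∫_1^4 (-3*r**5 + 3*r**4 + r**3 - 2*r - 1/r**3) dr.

-221667/160

By the power rule, an antiderivative is F(r) = -r**6/2 + 3*r**5/5 + r**4/4 - r**2 + 1/(2*r**2).
Then F(4) - F(1) = (-221691/160) - (-3/20) = -221667/160.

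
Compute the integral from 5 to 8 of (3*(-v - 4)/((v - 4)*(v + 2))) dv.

Factor the denominator: v**2 - 2*v - 8 = (v + 2)(v - 4).
Partial fractions: 3*(-v - 4)/((v - 4)*(v + 2)) = 1/(v + 2) - 4/(v - 4).
An antiderivative is F(v) = -4*log(v - 4) + log(v + 2).
Then F(8) - F(5) = (-7*log(2) + log(5)) - (log(7)) = -7*log(2) - log(7) + log(5).

-7*log(2) - log(7) + log(5)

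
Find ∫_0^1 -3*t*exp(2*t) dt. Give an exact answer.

-3*exp(2)/4 - 3/4

Integrate by parts once (u = t, dv = -3*exp(2*t) dt).
An antiderivative is F(t) = (-6*t + 3)*exp(2*t)/4.
Then F(1) - F(0) = (-3*exp(2)/4) - (3/4) = -3*exp(2)/4 - 3/4.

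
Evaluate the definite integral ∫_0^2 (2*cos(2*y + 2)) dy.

Let u = 2*y + 2, so du = 2 dy. When y = 0, u = 2; when y = 2, u = 6.
The integral becomes ∫ cos(u) du from 2 to 6, with antiderivative sin(u).
Back in y: F(y) = sin(2*y + 2).
Then F(2) - F(0) = (sin(6)) - (sin(2)) = -sin(2) + sin(6).

-sin(2) + sin(6)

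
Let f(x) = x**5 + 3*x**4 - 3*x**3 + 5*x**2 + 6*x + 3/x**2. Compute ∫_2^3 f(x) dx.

By the power rule, an antiderivative is F(x) = x**6/6 + 3*x**5/5 - 3*x**4/4 + 5*x**3/3 + 3*x**2 - 3/x.
Then F(3) - F(2) = (5551/20) - (417/10) = 4717/20.

4717/20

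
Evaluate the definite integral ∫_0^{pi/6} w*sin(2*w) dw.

-pi/24 + sqrt(3)/8

Integrate by parts once (u = w, dv = sin(2*w) dw).
An antiderivative is F(w) = -w*cos(2*w)/2 + sin(2*w)/4.
Then F(pi/6) - F(0) = (-pi/24 + sqrt(3)/8) - (0) = -pi/24 + sqrt(3)/8.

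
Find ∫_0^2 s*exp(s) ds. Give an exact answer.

1 + exp(2)

Integrate by parts once (u = s, dv = exp(s) ds).
An antiderivative is F(s) = (s - 1)*exp(s).
Then F(2) - F(0) = (exp(2)) - (-1) = 1 + exp(2).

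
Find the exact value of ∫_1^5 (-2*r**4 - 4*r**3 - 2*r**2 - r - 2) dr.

By the power rule, an antiderivative is F(r) = -2*r**5/5 - r**4 - 2*r**3/3 - r**2/2 - 2*r.
Then F(5) - F(1) = (-11885/6) - (-137/30) = -29644/15.

-29644/15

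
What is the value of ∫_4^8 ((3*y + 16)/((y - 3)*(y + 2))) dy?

Factor the denominator: y**2 - y - 6 = (y + 2)(y - 3).
Partial fractions: (3*y + 16)/((y - 3)*(y + 2)) = -2/(y + 2) + 5/(y - 3).
An antiderivative is F(y) = 5*log(y - 3) - 2*log(y + 2).
Then F(8) - F(4) = (-2*log(2) + 3*log(5)) - (-log(36)) = 2*log(3) + 3*log(5).

2*log(3) + 3*log(5)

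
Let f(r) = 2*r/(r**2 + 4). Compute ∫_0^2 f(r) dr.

Let u = r**2 + 4, so du = 2*r dr. When r = 0, u = 4; when r = 2, u = 8.
The integral becomes ∫ 1/u du from 4 to 8, with antiderivative log(u).
Back in r: F(r) = log(r**2 + 4).
Then F(2) - F(0) = (log(8)) - (log(4)) = log(2).

log(2)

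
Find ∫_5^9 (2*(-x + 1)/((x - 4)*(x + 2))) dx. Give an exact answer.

Factor the denominator: x**2 - 2*x - 8 = (x + 2)(x - 4).
Partial fractions: 2*(-x + 1)/((x - 4)*(x + 2)) = -1/(x + 2) - 1/(x - 4).
An antiderivative is F(x) = -log(x - 4) - log(x + 2).
Then F(9) - F(5) = (-log(55)) - (-log(7)) = log(7/55).

log(7/55)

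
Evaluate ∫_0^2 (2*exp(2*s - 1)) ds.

-(1 - exp(4))*exp(-1)

Let u = 2*s - 1, so du = 2 ds. When s = 0, u = -1; when s = 2, u = 3.
The integral becomes ∫ exp(u) du from -1 to 3, with antiderivative exp(u).
Back in s: F(s) = exp(2*s - 1).
Then F(2) - F(0) = (exp(3)) - (exp(-1)) = -(1 - exp(4))*exp(-1).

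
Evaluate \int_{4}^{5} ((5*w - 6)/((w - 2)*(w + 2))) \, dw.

-5*log(2) - 3*log(3) + 4*log(7)

Factor the denominator: w**2 - 4 = (w + 2)(w - 2).
Partial fractions: (5*w - 6)/((w - 2)*(w + 2)) = 4/(w + 2) + 1/(w - 2).
An antiderivative is F(w) = log(w - 2) + 4*log(w + 2).
Then F(5) - F(4) = (log(3) + 4*log(7)) - (5*log(2) + 4*log(3)) = -5*log(2) - 3*log(3) + 4*log(7).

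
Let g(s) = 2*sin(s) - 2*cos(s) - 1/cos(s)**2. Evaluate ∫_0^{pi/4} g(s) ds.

An antiderivative is F(s) = -2*sin(s) - 2*cos(s) - tan(s).
Then F(pi/4) - F(0) = (-2*sqrt(2) - 1) - (-2) = 1 - 2*sqrt(2).

1 - 2*sqrt(2)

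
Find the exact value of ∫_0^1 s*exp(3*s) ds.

1/9 + 2*exp(3)/9

Integrate by parts once (u = s, dv = exp(3*s) ds).
An antiderivative is F(s) = (3*s - 1)*exp(3*s)/9.
Then F(1) - F(0) = (2*exp(3)/9) - (-1/9) = 1/9 + 2*exp(3)/9.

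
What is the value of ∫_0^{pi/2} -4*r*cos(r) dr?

Integrate by parts once (u = r, dv = -4*cos(r) dr).
An antiderivative is F(r) = -4*r*sin(r) - 4*cos(r).
Then F(pi/2) - F(0) = (-2*pi) - (-4) = 4 - 2*pi.

4 - 2*pi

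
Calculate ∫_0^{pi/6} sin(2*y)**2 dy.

-sqrt(3)/16 + pi/12

Use the identity sin^2(2*y) = (1 - cos(4*y))/2.
An antiderivative is F(y) = y/2 - sin(4*y)/8.
Then F(pi/6) - F(0) = (-sqrt(3)/16 + pi/12) - (0) = -sqrt(3)/16 + pi/12.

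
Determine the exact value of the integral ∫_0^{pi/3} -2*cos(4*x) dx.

An antiderivative is F(x) = -sin(4*x)/2.
Then F(pi/3) - F(0) = (sqrt(3)/4) - (0) = sqrt(3)/4.

sqrt(3)/4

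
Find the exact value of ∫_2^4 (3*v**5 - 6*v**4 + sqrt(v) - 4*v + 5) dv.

12254/15 - 4*sqrt(2)/3

By the power rule, an antiderivative is F(v) = v**6/2 - 6*v**5/5 + 2*v**(3/2)/3 - 2*v**2 + 5*v.
Then F(4) - F(2) = (12188/15) - (-22/5 + 4*sqrt(2)/3) = 12254/15 - 4*sqrt(2)/3.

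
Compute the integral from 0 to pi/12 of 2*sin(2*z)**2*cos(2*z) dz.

Let u = sin(2*z), so du = 2*cos(2*z) dz. When z = 0, u = 0; when z = pi/12, u = 1/2.
The integral becomes ∫ u**2 du from 0 to 1/2, with antiderivative u**3/3.
Back in z: F(z) = sin(2*z)**3/3.
Then F(pi/12) - F(0) = (1/24) - (0) = 1/24.

1/24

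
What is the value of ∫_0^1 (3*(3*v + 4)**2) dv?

Let u = 3*v + 4, so du = 3 dv. When v = 0, u = 4; when v = 1, u = 7.
The integral becomes ∫ u**2 du from 4 to 7, with antiderivative u**3/3.
Back in v: F(v) = (3*v + 4)**3/3.
Then F(1) - F(0) = (343/3) - (64/3) = 93.

93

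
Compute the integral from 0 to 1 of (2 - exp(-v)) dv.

An antiderivative is F(v) = 2*v + exp(-v).
Then F(1) - F(0) = (exp(-1) + 2) - (1) = exp(-1) + 1.

exp(-1) + 1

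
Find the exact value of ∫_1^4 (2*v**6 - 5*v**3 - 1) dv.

By the power rule, an antiderivative is F(v) = 2*v**7/7 - 5*v**4/4 - v.
Then F(4) - F(1) = (30500/7) - (-55/28) = 122055/28.

122055/28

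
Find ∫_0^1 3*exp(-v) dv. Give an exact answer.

An antiderivative is F(v) = -3*exp(-v).
Then F(1) - F(0) = (-3*exp(-1)) - (-3) = 3 - 3*exp(-1).

3 - 3*exp(-1)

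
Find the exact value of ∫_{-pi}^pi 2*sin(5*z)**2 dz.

2*pi

Use the identity sin^2(5*z) = (1 - cos(10*z))/2.
An antiderivative is F(z) = z - sin(10*z)/10.
Then F(pi) - F(-pi) = (pi) - (-pi) = 2*pi.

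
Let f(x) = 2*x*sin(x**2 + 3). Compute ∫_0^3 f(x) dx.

cos(3) - cos(12)

Let u = x**2 + 3, so du = 2*x dx. When x = 0, u = 3; when x = 3, u = 12.
The integral becomes ∫ sin(u) du from 3 to 12, with antiderivative -cos(u).
Back in x: F(x) = -cos(x**2 + 3).
Then F(3) - F(0) = (-cos(12)) - (-cos(3)) = cos(3) - cos(12).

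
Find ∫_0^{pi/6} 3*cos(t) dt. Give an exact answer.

An antiderivative is F(t) = 3*sin(t).
Then F(pi/6) - F(0) = (3/2) - (0) = 3/2.

3/2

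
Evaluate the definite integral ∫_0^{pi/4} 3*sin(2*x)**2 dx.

Use the identity sin^2(2*x) = (1 - cos(4*x))/2.
An antiderivative is F(x) = 3*x/2 - 3*sin(4*x)/8.
Then F(pi/4) - F(0) = (3*pi/8) - (0) = 3*pi/8.

3*pi/8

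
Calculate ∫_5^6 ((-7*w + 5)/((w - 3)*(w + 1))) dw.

-3*log(7) - log(3) + 7*log(2)

Factor the denominator: w**2 - 2*w - 3 = (w + 1)(w - 3).
Partial fractions: (-7*w + 5)/((w - 3)*(w + 1)) = -3/(w + 1) - 4/(w - 3).
An antiderivative is F(w) = -4*log(w - 3) - 3*log(w + 1).
Then F(6) - F(5) = (-3*log(7) - 4*log(3)) - (-7*log(2) - 3*log(3)) = -3*log(7) - log(3) + 7*log(2).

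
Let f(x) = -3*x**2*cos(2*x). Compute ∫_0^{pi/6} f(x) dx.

Integrate by parts twice (u = x^2, dv = -3*cos(2*x) dx).
An antiderivative is F(x) = -3*x**2*sin(2*x)/2 - 3*x*cos(2*x)/2 + 3*sin(2*x)/4.
Then F(pi/6) - F(0) = (-pi/8 - sqrt(3)*pi**2/48 + 3*sqrt(3)/8) - (0) = -pi/8 - sqrt(3)*pi**2/48 + 3*sqrt(3)/8.

-pi/8 - sqrt(3)*pi**2/48 + 3*sqrt(3)/8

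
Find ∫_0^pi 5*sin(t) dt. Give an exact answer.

10

An antiderivative is F(t) = -5*cos(t).
Then F(pi) - F(0) = (5) - (-5) = 10.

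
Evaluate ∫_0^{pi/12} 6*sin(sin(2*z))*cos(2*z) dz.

Let u = sin(2*z), so du = 2*cos(2*z) dz. When z = 0, u = 0; when z = pi/12, u = 1/2.
The integral becomes 3·∫ sin(u) du from 0 to 1/2, with antiderivative -3*cos(u).
Back in z: F(z) = -3*cos(sin(2*z)).
Then F(pi/12) - F(0) = (-3*cos(1/2)) - (-3) = 3 - 3*cos(1/2).

3 - 3*cos(1/2)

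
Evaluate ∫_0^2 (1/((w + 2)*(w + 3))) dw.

log(6/5)

Factor the denominator: w**2 + 5*w + 6 = (w + 3)(w + 2).
Partial fractions: 1/((w + 2)*(w + 3)) = -1/(w + 3) + 1/(w + 2).
An antiderivative is F(w) = log(w + 2) - log(w + 3).
Then F(2) - F(0) = (log(4/5)) - (log(2/3)) = log(6/5).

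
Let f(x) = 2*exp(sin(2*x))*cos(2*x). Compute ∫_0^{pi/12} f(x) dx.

Let u = sin(2*x), so du = 2*cos(2*x) dx. When x = 0, u = 0; when x = pi/12, u = 1/2.
The integral becomes ∫ exp(u) du from 0 to 1/2, with antiderivative exp(u).
Back in x: F(x) = exp(sin(2*x)).
Then F(pi/12) - F(0) = (exp(1/2)) - (1) = -1 + exp(1/2).

-1 + exp(1/2)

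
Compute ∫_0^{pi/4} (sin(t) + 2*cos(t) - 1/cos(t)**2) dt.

An antiderivative is F(t) = 2*sin(t) - cos(t) - tan(t).
Then F(pi/4) - F(0) = (-1 + sqrt(2)/2) - (-1) = sqrt(2)/2.

sqrt(2)/2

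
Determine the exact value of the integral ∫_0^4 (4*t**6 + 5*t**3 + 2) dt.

By the power rule, an antiderivative is F(t) = 4*t**7/7 + 5*t**4/4 + 2*t.
Then F(4) - F(0) = (67832/7) - (0) = 67832/7.

67832/7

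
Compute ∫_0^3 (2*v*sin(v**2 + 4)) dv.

Let u = v**2 + 4, so du = 2*v dv. When v = 0, u = 4; when v = 3, u = 13.
The integral becomes ∫ sin(u) du from 4 to 13, with antiderivative -cos(u).
Back in v: F(v) = -cos(v**2 + 4).
Then F(3) - F(0) = (-cos(13)) - (-cos(4)) = -cos(13) + cos(4).

-cos(13) + cos(4)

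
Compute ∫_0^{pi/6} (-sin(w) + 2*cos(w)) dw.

sqrt(3)/2

An antiderivative is F(w) = 2*sin(w) + cos(w).
Then F(pi/6) - F(0) = (sqrt(3)/2 + 1) - (1) = sqrt(3)/2.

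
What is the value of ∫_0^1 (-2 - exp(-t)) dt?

-3 + exp(-1)

An antiderivative is F(t) = -2*t + exp(-t).
Then F(1) - F(0) = (-2 + exp(-1)) - (1) = -3 + exp(-1).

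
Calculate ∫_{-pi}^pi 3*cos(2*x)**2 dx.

3*pi

Use the identity cos^2(2*x) = (1 + cos(4*x))/2.
An antiderivative is F(x) = 3*x/2 + 3*sin(4*x)/8.
Then F(pi) - F(-pi) = (3*pi/2) - (-3*pi/2) = 3*pi.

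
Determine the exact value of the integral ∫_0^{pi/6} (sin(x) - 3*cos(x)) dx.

-sqrt(3)/2 - 1/2

An antiderivative is F(x) = -3*sin(x) - cos(x).
Then F(pi/6) - F(0) = (-3/2 - sqrt(3)/2) - (-1) = -sqrt(3)/2 - 1/2.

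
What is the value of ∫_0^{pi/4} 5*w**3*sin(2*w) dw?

Integrate by parts 3 times (u = w^3, dv = 5*sin(2*w) dw).
An antiderivative is F(w) = -5*w**3*cos(2*w)/2 + 15*w**2*sin(2*w)/4 + 15*w*cos(2*w)/4 - 15*sin(2*w)/8.
Then F(pi/4) - F(0) = (-15/8 + 15*pi**2/64) - (0) = -15/8 + 15*pi**2/64.

-15/8 + 15*pi**2/64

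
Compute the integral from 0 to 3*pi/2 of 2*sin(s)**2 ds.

Use the identity sin^2(s) = (1 - cos(2*s))/2.
An antiderivative is F(s) = s - sin(2*s)/2.
Then F(3*pi/2) - F(0) = (3*pi/2) - (0) = 3*pi/2.

3*pi/2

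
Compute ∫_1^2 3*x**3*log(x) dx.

-45/16 + 12*log(2)

Integrate by parts once (u = ln x, dv = 3*x**3 dx).
An antiderivative is F(x) = 3*x**4*(4*log(x) - 1)/16.
Then F(2) - F(1) = (-3 + 12*log(2)) - (-3/16) = -45/16 + 12*log(2).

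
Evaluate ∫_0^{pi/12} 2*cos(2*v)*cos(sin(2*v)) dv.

Let u = sin(2*v), so du = 2*cos(2*v) dv. When v = 0, u = 0; when v = pi/12, u = 1/2.
The integral becomes ∫ cos(u) du from 0 to 1/2, with antiderivative sin(u).
Back in v: F(v) = sin(sin(2*v)).
Then F(pi/12) - F(0) = (sin(1/2)) - (0) = sin(1/2).

sin(1/2)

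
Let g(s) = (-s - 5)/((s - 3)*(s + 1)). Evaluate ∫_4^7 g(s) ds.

Factor the denominator: s**2 - 2*s - 3 = (s + 1)(s - 3).
Partial fractions: (-s - 5)/((s - 3)*(s + 1)) = 1/(s + 1) - 2/(s - 3).
An antiderivative is F(s) = -2*log(s - 3) + log(s + 1).
Then F(7) - F(4) = (-log(2)) - (log(5)) = -log(10).

-log(10)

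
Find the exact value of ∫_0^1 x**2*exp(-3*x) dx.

Integrate by parts twice (u = x^2, dv = exp(-3*x) dx).
An antiderivative is F(x) = (-9*x**2 - 6*x - 2)*exp(-3*x)/27.
Then F(1) - F(0) = (-17*exp(-3)/27) - (-2/27) = 2/27 - 17*exp(-3)/27.

2/27 - 17*exp(-3)/27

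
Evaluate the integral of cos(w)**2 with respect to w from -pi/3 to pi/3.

sqrt(3)/4 + pi/3

Use the identity cos^2(w) = (1 + cos(2*w))/2.
An antiderivative is F(w) = w/2 + sin(2*w)/4.
Then F(pi/3) - F(-pi/3) = (sqrt(3)/8 + pi/6) - (-pi/6 - sqrt(3)/8) = sqrt(3)/4 + pi/3.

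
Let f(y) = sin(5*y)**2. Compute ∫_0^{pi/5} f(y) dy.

Use the identity sin^2(5*y) = (1 - cos(10*y))/2.
An antiderivative is F(y) = y/2 - sin(10*y)/20.
Then F(pi/5) - F(0) = (pi/10) - (0) = pi/10.

pi/10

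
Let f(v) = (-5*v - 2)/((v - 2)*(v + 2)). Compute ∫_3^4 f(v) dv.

Factor the denominator: v**2 - 4 = (v + 2)(v - 2).
Partial fractions: (-5*v - 2)/((v - 2)*(v + 2)) = -2/(v + 2) - 3/(v - 2).
An antiderivative is F(v) = -3*log(v - 2) - 2*log(v + 2).
Then F(4) - F(3) = (-5*log(2) - 2*log(3)) - (-log(25)) = -5*log(2) - 2*log(3) + 2*log(5).

-5*log(2) - 2*log(3) + 2*log(5)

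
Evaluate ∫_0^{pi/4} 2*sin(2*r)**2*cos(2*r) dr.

Let u = sin(2*r), so du = 2*cos(2*r) dr. When r = 0, u = 0; when r = pi/4, u = 1.
The integral becomes ∫ u**2 du from 0 to 1, with antiderivative u**3/3.
Back in r: F(r) = sin(2*r)**3/3.
Then F(pi/4) - F(0) = (1/3) - (0) = 1/3.

1/3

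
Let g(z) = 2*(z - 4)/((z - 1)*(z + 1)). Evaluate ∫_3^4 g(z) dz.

-7*log(2) - 3*log(3) + 5*log(5)

Factor the denominator: z**2 - 1 = (z + 1)(z - 1).
Partial fractions: 2*(z - 4)/((z - 1)*(z + 1)) = 5/(z + 1) - 3/(z - 1).
An antiderivative is F(z) = -3*log(z - 1) + 5*log(z + 1).
Then F(4) - F(3) = (-3*log(3) + 5*log(5)) - (7*log(2)) = -7*log(2) - 3*log(3) + 5*log(5).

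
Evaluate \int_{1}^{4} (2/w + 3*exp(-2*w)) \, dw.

-3*exp(-8)/2 + 3*exp(-2)/2 + 4*log(2)

An antiderivative is F(w) = 2*log(w) - 3*exp(-2*w)/2.
Then F(4) - F(1) = (-3*exp(-8)/2 + 4*log(2)) - (-3*exp(-2)/2) = -3*exp(-8)/2 + 3*exp(-2)/2 + 4*log(2).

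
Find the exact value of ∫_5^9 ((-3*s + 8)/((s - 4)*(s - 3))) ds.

-4*log(5) + log(3)

Factor the denominator: s**2 - 7*s + 12 = (s - 3)(s - 4).
Partial fractions: (-3*s + 8)/((s - 4)*(s - 3)) = 1/(s - 3) - 4/(s - 4).
An antiderivative is F(s) = -4*log(s - 4) + log(s - 3).
Then F(9) - F(5) = (-4*log(5) + log(2) + log(3)) - (log(2)) = -4*log(5) + log(3).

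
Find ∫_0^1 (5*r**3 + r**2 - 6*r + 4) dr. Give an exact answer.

By the power rule, an antiderivative is F(r) = 5*r**4/4 + r**3/3 - 3*r**2 + 4*r.
Then F(1) - F(0) = (31/12) - (0) = 31/12.

31/12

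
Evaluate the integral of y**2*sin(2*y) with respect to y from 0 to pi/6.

-1/8 - pi**2/144 + sqrt(3)*pi/24

Integrate by parts twice (u = y^2, dv = sin(2*y) dy).
An antiderivative is F(y) = -y**2*cos(2*y)/2 + y*sin(2*y)/2 + cos(2*y)/4.
Then F(pi/6) - F(0) = (-pi**2/144 + 1/8 + sqrt(3)*pi/24) - (1/4) = -1/8 - pi**2/144 + sqrt(3)*pi/24.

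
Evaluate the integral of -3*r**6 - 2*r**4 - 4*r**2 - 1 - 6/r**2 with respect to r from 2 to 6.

By the power rule, an antiderivative is F(r) = -3*r**7/7 - 2*r**5/5 - 4*r**3/3 - r + 6/r.
Then F(6) - F(2) = (-4318159/35) - (-8119/105) = -12946358/105.

-12946358/105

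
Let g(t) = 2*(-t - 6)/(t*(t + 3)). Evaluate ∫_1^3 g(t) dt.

-log(36)

Factor the denominator: t**2 + 3*t = (t + 3)t.
Partial fractions: 2*(-t - 6)/(t*(t + 3)) = 2/(t + 3) - 4/t.
An antiderivative is F(t) = -4*log(t) + 2*log(t + 3).
Then F(3) - F(1) = (log(4/9)) - (log(16)) = -log(36).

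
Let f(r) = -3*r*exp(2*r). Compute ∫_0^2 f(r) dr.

-9*exp(4)/4 - 3/4

Integrate by parts once (u = r, dv = -3*exp(2*r) dr).
An antiderivative is F(r) = (-6*r + 3)*exp(2*r)/4.
Then F(2) - F(0) = (-9*exp(4)/4) - (3/4) = -9*exp(4)/4 - 3/4.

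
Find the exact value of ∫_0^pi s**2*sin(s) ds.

Integrate by parts twice (u = s^2, dv = sin(s) ds).
An antiderivative is F(s) = -s**2*cos(s) + 2*s*sin(s) + 2*cos(s).
Then F(pi) - F(0) = (-2 + pi**2) - (2) = -4 + pi**2.

-4 + pi**2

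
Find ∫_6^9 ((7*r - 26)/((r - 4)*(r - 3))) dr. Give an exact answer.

Factor the denominator: r**2 - 7*r + 12 = (r - 3)(r - 4).
Partial fractions: (7*r - 26)/((r - 4)*(r - 3)) = 5/(r - 3) + 2/(r - 4).
An antiderivative is F(r) = 2*log(r - 4) + 5*log(r - 3).
Then F(9) - F(6) = (2*log(5) + 5*log(2) + 5*log(3)) - (2*log(2) + 5*log(3)) = 3*log(2) + 2*log(5).

3*log(2) + 2*log(5)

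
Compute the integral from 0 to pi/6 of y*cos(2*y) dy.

-1/8 + sqrt(3)*pi/24

Integrate by parts once (u = y, dv = cos(2*y) dy).
An antiderivative is F(y) = y*sin(2*y)/2 + cos(2*y)/4.
Then F(pi/6) - F(0) = (1/8 + sqrt(3)*pi/24) - (1/4) = -1/8 + sqrt(3)*pi/24.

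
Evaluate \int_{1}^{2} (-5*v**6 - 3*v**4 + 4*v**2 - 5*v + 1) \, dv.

-22361/210

By the power rule, an antiderivative is F(v) = -5*v**7/7 - 3*v**5/5 + 4*v**3/3 - 5*v**2/2 + v.
Then F(2) - F(1) = (-11336/105) - (-311/210) = -22361/210.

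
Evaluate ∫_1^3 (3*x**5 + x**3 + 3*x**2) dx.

410

By the power rule, an antiderivative is F(x) = x**6/2 + x**4/4 + x**3.
Then F(3) - F(1) = (1647/4) - (7/4) = 410.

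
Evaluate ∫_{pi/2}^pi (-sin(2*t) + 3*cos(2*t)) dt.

1

An antiderivative is F(t) = 3*sin(2*t)/2 + cos(2*t)/2.
Then F(pi) - F(pi/2) = (1/2) - (-1/2) = 1.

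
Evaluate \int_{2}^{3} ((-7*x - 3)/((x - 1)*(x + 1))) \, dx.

-9*log(2) + 2*log(3)

Factor the denominator: x**2 - 1 = (x + 1)(x - 1).
Partial fractions: (-7*x - 3)/((x - 1)*(x + 1)) = -2/(x + 1) - 5/(x - 1).
An antiderivative is F(x) = -5*log(x - 1) - 2*log(x + 1).
Then F(3) - F(2) = (-9*log(2)) - (-log(9)) = -9*log(2) + 2*log(3).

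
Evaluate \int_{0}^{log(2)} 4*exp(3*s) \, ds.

28/3

Let u = exp(s), so du = exp(s) ds. When s = 0, u = 1; when s = log(2), u = 2.
The integral becomes 4·∫ u**2 du from 1 to 2, with antiderivative 4*u**3/3.
Back in s: F(s) = 4*exp(3*s)/3.
Then F(log(2)) - F(0) = (32/3) - (4/3) = 28/3.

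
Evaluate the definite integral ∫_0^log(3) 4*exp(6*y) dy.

Let u = exp(y), so du = exp(y) dy. When y = 0, u = 1; when y = log(3), u = 3.
The integral becomes 4·∫ u**5 du from 1 to 3, with antiderivative 2*u**6/3.
Back in y: F(y) = 2*exp(6*y)/3.
Then F(log(3)) - F(0) = (486) - (2/3) = 1456/3.

1456/3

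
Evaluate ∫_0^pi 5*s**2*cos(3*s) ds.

Integrate by parts twice (u = s^2, dv = 5*cos(3*s) ds).
An antiderivative is F(s) = 5*s**2*sin(3*s)/3 + 10*s*cos(3*s)/9 - 10*sin(3*s)/27.
Then F(pi) - F(0) = (-10*pi/9) - (0) = -10*pi/9.

-10*pi/9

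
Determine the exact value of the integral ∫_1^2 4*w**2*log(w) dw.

Integrate by parts once (u = ln w, dv = 4*w**2 dw).
An antiderivative is F(w) = 4*w**3*(3*log(w) - 1)/9.
Then F(2) - F(1) = (-32/9 + 32*log(2)/3) - (-4/9) = -28/9 + 32*log(2)/3.

-28/9 + 32*log(2)/3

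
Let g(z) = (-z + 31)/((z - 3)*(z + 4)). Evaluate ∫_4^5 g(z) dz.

Factor the denominator: z**2 + z - 12 = (z + 4)(z - 3).
Partial fractions: (-z + 31)/((z - 3)*(z + 4)) = -5/(z + 4) + 4/(z - 3).
An antiderivative is F(z) = 4*log(z - 3) - 5*log(z + 4).
Then F(5) - F(4) = (-10*log(3) + 4*log(2)) - (-15*log(2)) = -10*log(3) + 19*log(2).

-10*log(3) + 19*log(2)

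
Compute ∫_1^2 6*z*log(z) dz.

Integrate by parts once (u = ln z, dv = 6*z dz).
An antiderivative is F(z) = 3*z**2*(2*log(z) - 1)/2.
Then F(2) - F(1) = (-6 + 12*log(2)) - (-3/2) = -9/2 + 12*log(2).

-9/2 + 12*log(2)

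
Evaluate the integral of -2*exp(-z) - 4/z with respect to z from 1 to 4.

An antiderivative is F(z) = -4*log(z) + 2*exp(-z).
Then F(4) - F(1) = (-8*log(2) + 2*exp(-4)) - (2*exp(-1)) = -8*log(2) - 2*exp(-1) + 2*exp(-4).

-8*log(2) - 2*exp(-1) + 2*exp(-4)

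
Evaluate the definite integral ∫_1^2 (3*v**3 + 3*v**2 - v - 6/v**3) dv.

By the power rule, an antiderivative is F(v) = 3*v**4/4 + v**3 - v**2/2 + 3/v**2.
Then F(2) - F(1) = (75/4) - (17/4) = 29/2.

29/2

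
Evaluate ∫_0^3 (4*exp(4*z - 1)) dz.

Let u = 4*z - 1, so du = 4 dz. When z = 0, u = -1; when z = 3, u = 11.
The integral becomes ∫ exp(u) du from -1 to 11, with antiderivative exp(u).
Back in z: F(z) = exp(4*z - 1).
Then F(3) - F(0) = (exp(11)) - (exp(-1)) = -(1 - exp(12))*exp(-1).

-(1 - exp(12))*exp(-1)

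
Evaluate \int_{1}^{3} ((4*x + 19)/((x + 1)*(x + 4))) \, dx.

-log(7) + log(5) + 5*log(2)

Factor the denominator: x**2 + 5*x + 4 = (x + 4)(x + 1).
Partial fractions: (4*x + 19)/((x + 1)*(x + 4)) = -1/(x + 4) + 5/(x + 1).
An antiderivative is F(x) = 5*log(x + 1) - log(x + 4).
Then F(3) - F(1) = (-log(7) + 10*log(2)) - (log(32/5)) = -log(7) + log(5) + 5*log(2).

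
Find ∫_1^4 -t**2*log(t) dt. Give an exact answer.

Integrate by parts once (u = ln t, dv = -t**2 dt).
An antiderivative is F(t) = -t**3*(3*log(t) - 1)/9.
Then F(4) - F(1) = (64/9 - 128*log(2)/3) - (1/9) = 7 - 128*log(2)/3.

7 - 128*log(2)/3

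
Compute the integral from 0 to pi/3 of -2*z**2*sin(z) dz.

-2*sqrt(3)*pi/3 + pi**2/9 + 2

Integrate by parts twice (u = z^2, dv = -2*sin(z) dz).
An antiderivative is F(z) = 2*z**2*cos(z) - 4*z*sin(z) - 4*cos(z).
Then F(pi/3) - F(0) = (-2*sqrt(3)*pi/3 - 2 + pi**2/9) - (-4) = -2*sqrt(3)*pi/3 + pi**2/9 + 2.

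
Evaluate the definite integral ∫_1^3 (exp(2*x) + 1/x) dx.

An antiderivative is F(x) = exp(2*x)/2 + log(x).
Then F(3) - F(1) = (log(3) + exp(6)/2) - (exp(2)/2) = -exp(2)/2 + log(3) + exp(6)/2.

-exp(2)/2 + log(3) + exp(6)/2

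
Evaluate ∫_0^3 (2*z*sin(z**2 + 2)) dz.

Let u = z**2 + 2, so du = 2*z dz. When z = 0, u = 2; when z = 3, u = 11.
The integral becomes ∫ sin(u) du from 2 to 11, with antiderivative -cos(u).
Back in z: F(z) = -cos(z**2 + 2).
Then F(3) - F(0) = (-cos(11)) - (-cos(2)) = cos(2) - cos(11).

cos(2) - cos(11)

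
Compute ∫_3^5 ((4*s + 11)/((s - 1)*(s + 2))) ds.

Factor the denominator: s**2 + s - 2 = (s + 2)(s - 1).
Partial fractions: (4*s + 11)/((s - 1)*(s + 2)) = -1/(s + 2) + 5/(s - 1).
An antiderivative is F(s) = 5*log(s - 1) - log(s + 2).
Then F(5) - F(3) = (-log(7) + 10*log(2)) - (log(32/5)) = -log(7) + log(5) + 5*log(2).

-log(7) + log(5) + 5*log(2)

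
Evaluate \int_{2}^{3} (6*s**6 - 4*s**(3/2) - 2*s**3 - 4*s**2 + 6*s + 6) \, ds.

By the power rule, an antiderivative is F(s) = 6*s**7/7 - 8*s**(5/2)/5 - s**4/2 - 4*s**3/3 + 3*s**2 + 6*s.
Then F(3) - F(2) = (25803/14 - 72*sqrt(3)/5) - (2416/21 - 32*sqrt(2)/5) = -72*sqrt(3)/5 + 32*sqrt(2)/5 + 72577/42.

-72*sqrt(3)/5 + 32*sqrt(2)/5 + 72577/42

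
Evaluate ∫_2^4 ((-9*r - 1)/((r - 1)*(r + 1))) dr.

-4*log(5) - log(3)

Factor the denominator: r**2 - 1 = (r + 1)(r - 1).
Partial fractions: (-9*r - 1)/((r - 1)*(r + 1)) = -4/(r + 1) - 5/(r - 1).
An antiderivative is F(r) = -5*log(r - 1) - 4*log(r + 1).
Then F(4) - F(2) = (-4*log(5) - 5*log(3)) - (-log(81)) = -4*log(5) - log(3).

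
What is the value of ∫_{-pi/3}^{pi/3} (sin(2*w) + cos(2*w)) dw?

sqrt(3)/2

An antiderivative is F(w) = sin(2*w)/2 - cos(2*w)/2.
Then F(pi/3) - F(-pi/3) = (1/4 + sqrt(3)/4) - (1/4 - sqrt(3)/4) = sqrt(3)/2.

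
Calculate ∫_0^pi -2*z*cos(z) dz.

4

Integrate by parts once (u = z, dv = -2*cos(z) dz).
An antiderivative is F(z) = -2*z*sin(z) - 2*cos(z).
Then F(pi) - F(0) = (2) - (-2) = 4.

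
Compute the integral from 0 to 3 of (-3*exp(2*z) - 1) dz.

-3*exp(6)/2 - 3/2

An antiderivative is F(z) = -3*exp(2*z)/2 - z.
Then F(3) - F(0) = (-3*exp(6)/2 - 3) - (-3/2) = -3*exp(6)/2 - 3/2.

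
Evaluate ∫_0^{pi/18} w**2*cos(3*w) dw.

Integrate by parts twice (u = w^2, dv = cos(3*w) dw).
An antiderivative is F(w) = w**2*sin(3*w)/3 + 2*w*cos(3*w)/9 - 2*sin(3*w)/27.
Then F(pi/18) - F(0) = (-1/27 + pi**2/1944 + sqrt(3)*pi/162) - (0) = -1/27 + pi**2/1944 + sqrt(3)*pi/162.

-1/27 + pi**2/1944 + sqrt(3)*pi/162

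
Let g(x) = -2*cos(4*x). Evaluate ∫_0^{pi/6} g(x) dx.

-sqrt(3)/4

An antiderivative is F(x) = -sin(4*x)/2.
Then F(pi/6) - F(0) = (-sqrt(3)/4) - (0) = -sqrt(3)/4.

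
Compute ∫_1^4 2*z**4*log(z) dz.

-2046/25 + 4096*log(2)/5

Integrate by parts once (u = ln z, dv = 2*z**4 dz).
An antiderivative is F(z) = 2*z**5*(5*log(z) - 1)/25.
Then F(4) - F(1) = (-2048/25 + 4096*log(2)/5) - (-2/25) = -2046/25 + 4096*log(2)/5.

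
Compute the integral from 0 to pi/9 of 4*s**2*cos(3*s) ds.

Integrate by parts twice (u = s^2, dv = 4*cos(3*s) ds).
An antiderivative is F(s) = 4*s**2*sin(3*s)/3 + 8*s*cos(3*s)/9 - 8*sin(3*s)/27.
Then F(pi/9) - F(0) = (-4*sqrt(3)/27 + 2*sqrt(3)*pi**2/243 + 4*pi/81) - (0) = -4*sqrt(3)/27 + 2*sqrt(3)*pi**2/243 + 4*pi/81.

-4*sqrt(3)/27 + 2*sqrt(3)*pi**2/243 + 4*pi/81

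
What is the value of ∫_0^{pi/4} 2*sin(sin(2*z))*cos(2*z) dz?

1 - cos(1)

Let u = sin(2*z), so du = 2*cos(2*z) dz. When z = 0, u = 0; when z = pi/4, u = 1.
The integral becomes ∫ sin(u) du from 0 to 1, with antiderivative -cos(u).
Back in z: F(z) = -cos(sin(2*z)).
Then F(pi/4) - F(0) = (-cos(1)) - (-1) = 1 - cos(1).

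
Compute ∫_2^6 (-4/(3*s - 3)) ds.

-4*log(5)/3

An antiderivative is F(s) = -4*log(3*s - 3)/3.
Then F(6) - F(2) = (-4*log(15)/3) - (-4*log(3)/3) = -4*log(5)/3.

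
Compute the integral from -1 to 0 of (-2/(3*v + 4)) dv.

An antiderivative is F(v) = -2*log(3*v + 4)/3.
Then F(0) - F(-1) = (-4*log(2)/3) - (0) = -4*log(2)/3.

-4*log(2)/3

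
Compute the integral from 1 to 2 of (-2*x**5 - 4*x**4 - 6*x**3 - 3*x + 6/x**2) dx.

By the power rule, an antiderivative is F(x) = -x**6/3 - 4*x**5/5 - 3*x**4/2 - 3*x**2/2 - 6/x.
Then F(2) - F(1) = (-1199/15) - (-152/15) = -349/5.

-349/5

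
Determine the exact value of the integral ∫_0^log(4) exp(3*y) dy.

21

Let u = exp(y), so du = exp(y) dy. When y = 0, u = 1; when y = log(4), u = 4.
The integral becomes ∫ u**2 du from 1 to 4, with antiderivative u**3/3.
Back in y: F(y) = exp(3*y)/3.
Then F(log(4)) - F(0) = (64/3) - (1/3) = 21.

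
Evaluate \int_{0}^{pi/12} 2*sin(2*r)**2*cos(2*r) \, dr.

Let u = sin(2*r), so du = 2*cos(2*r) dr. When r = 0, u = 0; when r = pi/12, u = 1/2.
The integral becomes ∫ u**2 du from 0 to 1/2, with antiderivative u**3/3.
Back in r: F(r) = sin(2*r)**3/3.
Then F(pi/12) - F(0) = (1/24) - (0) = 1/24.

1/24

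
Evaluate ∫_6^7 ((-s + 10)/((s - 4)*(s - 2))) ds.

Factor the denominator: s**2 - 6*s + 8 = (s - 2)(s - 4).
Partial fractions: (-s + 10)/((s - 4)*(s - 2)) = -4/(s - 2) + 3/(s - 4).
An antiderivative is F(s) = 3*log(s - 4) - 4*log(s - 2).
Then F(7) - F(6) = (-4*log(5) + 3*log(3)) - (-log(32)) = -4*log(5) + 3*log(3) + 5*log(2).

-4*log(5) + 3*log(3) + 5*log(2)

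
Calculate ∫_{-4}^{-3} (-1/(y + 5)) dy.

An antiderivative is F(y) = -log(y + 5).
Then F(-3) - F(-4) = (-log(2)) - (0) = -log(2).

-log(2)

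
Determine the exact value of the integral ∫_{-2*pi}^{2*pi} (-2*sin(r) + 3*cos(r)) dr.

0

An antiderivative is F(r) = 3*sin(r) + 2*cos(r).
Then F(2*pi) - F(-2*pi) = (2) - (2) = 0.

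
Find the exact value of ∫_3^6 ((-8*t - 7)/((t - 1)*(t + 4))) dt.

-8*log(5) - 2*log(2) + 5*log(7)

Factor the denominator: t**2 + 3*t - 4 = (t + 4)(t - 1).
Partial fractions: (-8*t - 7)/((t - 1)*(t + 4)) = -5/(t + 4) - 3/(t - 1).
An antiderivative is F(t) = -3*log(t - 1) - 5*log(t + 4).
Then F(6) - F(3) = (-8*log(5) - 5*log(2)) - (-5*log(7) - 3*log(2)) = -8*log(5) - 2*log(2) + 5*log(7).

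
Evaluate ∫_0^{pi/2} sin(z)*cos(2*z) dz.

-1/3

Use the identity sin(z)cos(2*z) = [sin(3*z) + sin(-z)]/2.
An antiderivative is F(z) = cos(z)/2 - cos(3*z)/6.
Then F(pi/2) - F(0) = (0) - (1/3) = -1/3.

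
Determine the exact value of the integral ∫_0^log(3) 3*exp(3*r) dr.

26

Let u = exp(r), so du = exp(r) dr. When r = 0, u = 1; when r = log(3), u = 3.
The integral becomes 3·∫ u**2 du from 1 to 3, with antiderivative u**3.
Back in r: F(r) = exp(3*r).
Then F(log(3)) - F(0) = (27) - (1) = 26.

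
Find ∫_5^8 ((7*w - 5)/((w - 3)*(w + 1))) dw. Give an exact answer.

-7*log(2) + 3*log(3) + 4*log(5)

Factor the denominator: w**2 - 2*w - 3 = (w + 1)(w - 3).
Partial fractions: (7*w - 5)/((w - 3)*(w + 1)) = 3/(w + 1) + 4/(w - 3).
An antiderivative is F(w) = 4*log(w - 3) + 3*log(w + 1).
Then F(8) - F(5) = (4*log(5) + 6*log(3)) - (3*log(3) + 7*log(2)) = -7*log(2) + 3*log(3) + 4*log(5).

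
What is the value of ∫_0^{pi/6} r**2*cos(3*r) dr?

-2/27 + pi**2/108

Integrate by parts twice (u = r^2, dv = cos(3*r) dr).
An antiderivative is F(r) = r**2*sin(3*r)/3 + 2*r*cos(3*r)/9 - 2*sin(3*r)/27.
Then F(pi/6) - F(0) = (-2/27 + pi**2/108) - (0) = -2/27 + pi**2/108.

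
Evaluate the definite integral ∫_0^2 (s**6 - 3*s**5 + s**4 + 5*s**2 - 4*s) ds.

-208/105

By the power rule, an antiderivative is F(s) = s**7/7 - s**6/2 + s**5/5 + 5*s**3/3 - 2*s**2.
Then F(2) - F(0) = (-208/105) - (0) = -208/105.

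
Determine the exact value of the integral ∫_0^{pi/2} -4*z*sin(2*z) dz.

Integrate by parts once (u = z, dv = -4*sin(2*z) dz).
An antiderivative is F(z) = 2*z*cos(2*z) - sin(2*z).
Then F(pi/2) - F(0) = (-pi) - (0) = -pi.

-pi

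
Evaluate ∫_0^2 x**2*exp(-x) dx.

Integrate by parts twice (u = x^2, dv = exp(-x) dx).
An antiderivative is F(x) = (-x**2 - 2*x - 2)*exp(-x).
Then F(2) - F(0) = (-10*exp(-2)) - (-2) = 2 - 10*exp(-2).

2 - 10*exp(-2)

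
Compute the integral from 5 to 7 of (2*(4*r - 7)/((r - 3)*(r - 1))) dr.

2*log(2) + 3*log(3)

Factor the denominator: r**2 - 4*r + 3 = (r - 1)(r - 3).
Partial fractions: 2*(4*r - 7)/((r - 3)*(r - 1)) = 3/(r - 1) + 5/(r - 3).
An antiderivative is F(r) = 5*log(r - 3) + 3*log(r - 1).
Then F(7) - F(5) = (3*log(3) + 13*log(2)) - (11*log(2)) = 2*log(2) + 3*log(3).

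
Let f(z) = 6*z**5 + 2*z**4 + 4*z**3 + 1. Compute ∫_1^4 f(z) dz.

23811/5

By the power rule, an antiderivative is F(z) = z**6 + 2*z**5/5 + z**4 + z.
Then F(4) - F(1) = (23828/5) - (17/5) = 23811/5.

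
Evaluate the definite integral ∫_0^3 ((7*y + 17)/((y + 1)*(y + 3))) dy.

Factor the denominator: y**2 + 4*y + 3 = (y + 3)(y + 1).
Partial fractions: (7*y + 17)/((y + 1)*(y + 3)) = 2/(y + 3) + 5/(y + 1).
An antiderivative is F(y) = 5*log(y + 1) + 2*log(y + 3).
Then F(3) - F(0) = (2*log(3) + 12*log(2)) - (log(9)) = 12*log(2).

12*log(2)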